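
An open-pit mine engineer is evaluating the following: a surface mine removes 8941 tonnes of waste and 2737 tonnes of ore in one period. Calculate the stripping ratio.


3.2667

Stripping ratio = waste tonnage / ore tonnage
= 8941 / 2737
= 3.2667


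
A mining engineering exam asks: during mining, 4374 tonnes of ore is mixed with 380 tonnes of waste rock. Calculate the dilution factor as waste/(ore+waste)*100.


7.9933%

Total material = ore + waste
= 4374 + 380 = 4754 tonnes
Dilution = waste / total * 100
= 380 / 4754 * 100
= 0.07993268826 * 100
= 7.9933%


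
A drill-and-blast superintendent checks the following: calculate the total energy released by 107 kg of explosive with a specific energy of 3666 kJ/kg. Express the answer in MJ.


392.262 MJ

Energy = mass * specific_energy / 1000
= 107 * 3666 / 1000
= 392262 / 1000
= 392.262 MJ


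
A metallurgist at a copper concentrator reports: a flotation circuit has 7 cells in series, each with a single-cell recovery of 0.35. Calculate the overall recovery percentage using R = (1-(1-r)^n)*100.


Complement of single-cell recovery:
1 - r = 1 - 0.35 = 0.65
Raise to power n:
(1 - r)^7 = 0.65^7 = 0.04902227891
Overall recovery:
R = (1 - 0.04902227891) * 100
= 95.0978%

95.0978%


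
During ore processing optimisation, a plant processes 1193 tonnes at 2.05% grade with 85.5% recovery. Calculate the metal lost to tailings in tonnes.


Total metal in feed:
= 1193 * 2.05 / 100 = 24.4565 tonnes
Metal recovered:
= 24.4565 * 85.5 / 100 = 20.9103075 tonnes
Metal lost to tailings:
= 24.4565 - 20.9103075
= 3.5462 tonnes

3.5462 tonnes


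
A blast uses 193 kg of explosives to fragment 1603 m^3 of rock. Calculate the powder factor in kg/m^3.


0.1204 kg/m^3

Powder factor = explosive mass / rock volume
= 193 / 1603
= 0.1204 kg/m^3


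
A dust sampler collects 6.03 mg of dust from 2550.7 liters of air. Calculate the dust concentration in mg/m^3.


2.3641 mg/m^3

Convert liters to m^3: 1 m^3 = 1000 L
Concentration = mass / volume * 1000
= 6.03 / 2550.7 * 1000
= 0.002364056926 * 1000
= 2.3641 mg/m^3


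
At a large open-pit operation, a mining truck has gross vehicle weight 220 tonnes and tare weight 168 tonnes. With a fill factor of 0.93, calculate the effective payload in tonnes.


Maximum payload = gross - tare
= 220 - 168 = 52 tonnes
Effective payload = max payload * fill factor
= 52 * 0.93
= 48.36 tonnes

48.36 tonnes


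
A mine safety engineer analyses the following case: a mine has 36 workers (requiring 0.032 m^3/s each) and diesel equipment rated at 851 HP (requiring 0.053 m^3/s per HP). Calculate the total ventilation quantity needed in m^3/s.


Airflow for workers:
Q_people = 36 * 0.032 = 1.152 m^3/s
Airflow for diesel equipment:
Q_diesel = 851 * 0.053 = 45.103 m^3/s
Total ventilation:
Q_total = 1.152 + 45.103
= 46.255 m^3/s

46.255 m^3/s


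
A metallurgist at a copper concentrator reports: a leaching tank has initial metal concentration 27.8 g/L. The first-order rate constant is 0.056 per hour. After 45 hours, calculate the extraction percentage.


Compute the exponent:
-k * t = -0.056 * 45 = -2.52
Remaining concentration:
C = 27.8 * exp(-2.52)
= 27.8 * 0.08045960675
= 2.236777068 g/L
Extracted = 27.8 - 2.236777068 = 25.56322293 g/L
Extraction % = 25.56322293 / 27.8 * 100
= 91.954%

91.954%


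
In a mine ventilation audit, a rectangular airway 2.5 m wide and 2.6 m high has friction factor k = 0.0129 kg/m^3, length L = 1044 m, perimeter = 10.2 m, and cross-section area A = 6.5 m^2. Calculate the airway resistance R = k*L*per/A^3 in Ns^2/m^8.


0.5002 Ns^2/m^8

Compute the numerator:
k * L * per = 0.0129 * 1044 * 10.2
= 137.36952
Compute the denominator:
A^3 = 6.5^3 = 274.625
Resistance:
R = 137.36952 / 274.625
= 0.5002 Ns^2/m^8


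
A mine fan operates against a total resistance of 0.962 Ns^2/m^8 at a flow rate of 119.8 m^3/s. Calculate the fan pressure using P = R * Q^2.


13806.6625 Pa

Compute Q^2:
Q^2 = 119.8^2 = 14352.04
Compute pressure:
P = R * Q^2 = 0.962 * 14352.04
= 13806.6625 Pa


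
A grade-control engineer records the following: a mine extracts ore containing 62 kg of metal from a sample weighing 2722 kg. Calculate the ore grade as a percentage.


2.2777%

Ore grade = (metal mass / ore mass) * 100
= (62 / 2722) * 100
= 0.02277736958 * 100
= 2.2777%


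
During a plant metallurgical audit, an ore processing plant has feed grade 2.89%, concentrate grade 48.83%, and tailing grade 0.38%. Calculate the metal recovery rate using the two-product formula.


Using the two-product formula:
R = 100 * c * (f - t) / (f * (c - t))
Numerator = 100 * 48.83 * (2.89 - 0.38)
= 100 * 48.83 * 2.51
= 12256.33
Denominator = 2.89 * (48.83 - 0.38)
= 2.89 * 48.45
= 140.0205
R = 12256.33 / 140.0205
= 87.5324%

87.5324%


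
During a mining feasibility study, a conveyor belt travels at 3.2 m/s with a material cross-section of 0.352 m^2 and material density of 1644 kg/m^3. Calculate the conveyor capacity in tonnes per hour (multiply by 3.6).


Volumetric flow = speed * area
= 3.2 * 0.352 = 1.1264 m^3/s
Mass flow = volumetric * density
= 1.1264 * 1644 = 1851.8016 kg/s
Convert to t/h: multiply by 3.6
Capacity = 1851.8016 * 3.6
= 6666.4858 t/h

6666.4858 t/h


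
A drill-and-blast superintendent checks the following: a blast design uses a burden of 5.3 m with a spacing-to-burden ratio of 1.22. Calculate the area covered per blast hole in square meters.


34.2698 m^2

First, find the spacing:
Spacing = burden * ratio = 5.3 * 1.22
= 6.466 m
Then, calculate the area:
Area = burden * spacing = 5.3 * 6.466
= 34.2698 m^2


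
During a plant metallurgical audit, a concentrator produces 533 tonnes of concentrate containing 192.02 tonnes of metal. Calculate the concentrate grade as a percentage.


36.0263%

Grade = (metal in concentrate / concentrate mass) * 100
= (192.02 / 533) * 100
= 0.3602626642 * 100
= 36.0263%


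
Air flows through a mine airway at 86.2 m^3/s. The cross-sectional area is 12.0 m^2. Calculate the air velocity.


7.1833 m/s

Velocity = flow rate / cross-sectional area
= 86.2 / 12.0
= 7.1833 m/s


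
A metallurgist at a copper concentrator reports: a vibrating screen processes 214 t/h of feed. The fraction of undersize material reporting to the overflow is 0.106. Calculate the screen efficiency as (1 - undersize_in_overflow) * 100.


Screen efficiency = (1 - fraction of undersize in overflow) * 100
= (1 - 0.106) * 100
= 0.894 * 100
= 89.4%

89.4%


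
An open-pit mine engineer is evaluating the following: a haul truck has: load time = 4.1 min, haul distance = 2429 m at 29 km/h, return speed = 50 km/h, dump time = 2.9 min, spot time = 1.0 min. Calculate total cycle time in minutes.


15.9403 min

Convert haul speed to m/min: 29 * 1000/60 = 483.3333333 m/min
Haul time = 2429 / 483.3333333 = 5.025517241 min
Convert return speed to m/min: 50 * 1000/60 = 833.3333333 m/min
Return time = 2429 / 833.3333333 = 2.9148 min
Total cycle time:
= 4.1 + 5.025517241 + 2.9 + 2.9148 + 1.0
= 15.9403 min


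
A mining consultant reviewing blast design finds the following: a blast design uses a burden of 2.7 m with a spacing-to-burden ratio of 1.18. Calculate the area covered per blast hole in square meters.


8.6022 m^2

First, find the spacing:
Spacing = burden * ratio = 2.7 * 1.18
= 3.186 m
Then, calculate the area:
Area = burden * spacing = 2.7 * 3.186
= 8.6022 m^2


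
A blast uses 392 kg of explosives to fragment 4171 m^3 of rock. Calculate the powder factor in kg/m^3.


Powder factor = explosive mass / rock volume
= 392 / 4171
= 0.094 kg/m^3

0.094 kg/m^3


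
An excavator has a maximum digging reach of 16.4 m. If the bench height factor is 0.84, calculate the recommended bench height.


Bench height = reach * factor
= 16.4 * 0.84
= 13.776 m

13.776 m


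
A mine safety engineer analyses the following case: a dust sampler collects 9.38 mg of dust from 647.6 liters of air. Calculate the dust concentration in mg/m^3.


14.4842 mg/m^3

Convert liters to m^3: 1 m^3 = 1000 L
Concentration = mass / volume * 1000
= 9.38 / 647.6 * 1000
= 0.01448424954 * 1000
= 14.4842 mg/m^3


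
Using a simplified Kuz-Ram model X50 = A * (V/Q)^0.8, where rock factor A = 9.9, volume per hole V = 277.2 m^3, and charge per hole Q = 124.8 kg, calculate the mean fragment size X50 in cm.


Compute V/Q:
V/Q = 277.2 / 124.8 = 2.221153846
Raise to the power 0.8:
(V/Q)^0.8 = 2.221153846^0.8 = 1.893489549
Multiply by A:
X50 = 9.9 * 1.893489549
= 18.7455 cm

18.7455 cm


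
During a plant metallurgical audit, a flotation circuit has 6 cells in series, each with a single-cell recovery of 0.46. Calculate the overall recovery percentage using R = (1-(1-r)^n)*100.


Complement of single-cell recovery:
1 - r = 1 - 0.46 = 0.54
Raise to power n:
(1 - r)^6 = 0.54^6 = 0.0247949113
Overall recovery:
R = (1 - 0.0247949113) * 100
= 97.5205%

97.5205%


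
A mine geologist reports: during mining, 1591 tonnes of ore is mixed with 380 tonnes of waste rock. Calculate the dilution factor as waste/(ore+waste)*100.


19.2796%

Total material = ore + waste
= 1591 + 380 = 1971 tonnes
Dilution = waste / total * 100
= 380 / 1971 * 100
= 0.1927955353 * 100
= 19.2796%


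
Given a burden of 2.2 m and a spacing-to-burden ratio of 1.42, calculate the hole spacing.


Spacing = burden * ratio
= 2.2 * 1.42
= 3.124 m

3.124 m


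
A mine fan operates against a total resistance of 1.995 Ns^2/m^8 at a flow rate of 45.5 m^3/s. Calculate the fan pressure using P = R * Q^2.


4130.1488 Pa

Compute Q^2:
Q^2 = 45.5^2 = 2070.25
Compute pressure:
P = R * Q^2 = 1.995 * 2070.25
= 4130.1488 Pa


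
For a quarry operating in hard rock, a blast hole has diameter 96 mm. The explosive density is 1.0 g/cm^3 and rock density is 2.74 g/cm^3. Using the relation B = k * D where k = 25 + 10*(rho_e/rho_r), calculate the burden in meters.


First, compute k:
rho_e / rho_r = 1.0 / 2.74 = 0.3649635036
k = 25 + 10 * 0.3649635036 = 28.64963504
Then, compute burden:
B = k * D / 1000 = 28.64963504 * 96 / 1000
= 2750.364964 / 1000
= 2.7504 m

2.7504 m


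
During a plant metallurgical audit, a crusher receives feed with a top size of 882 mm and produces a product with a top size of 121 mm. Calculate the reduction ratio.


Reduction ratio = feed size / product size
= 882 / 121
= 7.2893

7.2893


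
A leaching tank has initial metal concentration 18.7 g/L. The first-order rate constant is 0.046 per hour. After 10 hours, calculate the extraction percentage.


36.8716%

Compute the exponent:
-k * t = -0.046 * 10 = -0.46
Remaining concentration:
C = 18.7 * exp(-0.46)
= 18.7 * 0.6312836455
= 11.80500417 g/L
Extracted = 18.7 - 11.80500417 = 6.894995829 g/L
Extraction % = 6.894995829 / 18.7 * 100
= 36.8716%


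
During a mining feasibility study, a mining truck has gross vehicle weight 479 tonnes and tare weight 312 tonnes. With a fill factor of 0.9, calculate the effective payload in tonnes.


Maximum payload = gross - tare
= 479 - 312 = 167 tonnes
Effective payload = max payload * fill factor
= 167 * 0.9
= 150.3 tonnes

150.3 tonnes


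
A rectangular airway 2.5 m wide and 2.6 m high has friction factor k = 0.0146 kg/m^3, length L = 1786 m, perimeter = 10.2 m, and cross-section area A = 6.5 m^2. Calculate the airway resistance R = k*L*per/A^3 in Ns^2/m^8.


0.9685 Ns^2/m^8

Compute the numerator:
k * L * per = 0.0146 * 1786 * 10.2
= 265.97112
Compute the denominator:
A^3 = 6.5^3 = 274.625
Resistance:
R = 265.97112 / 274.625
= 0.9685 Ns^2/m^8


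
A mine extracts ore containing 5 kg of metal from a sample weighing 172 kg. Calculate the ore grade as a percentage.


2.907%

Ore grade = (metal mass / ore mass) * 100
= (5 / 172) * 100
= 0.02906976744 * 100
= 2.907%


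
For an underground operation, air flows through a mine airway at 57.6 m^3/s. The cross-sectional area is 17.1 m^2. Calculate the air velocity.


Velocity = flow rate / cross-sectional area
= 57.6 / 17.1
= 3.3684 m/s

3.3684 m/s


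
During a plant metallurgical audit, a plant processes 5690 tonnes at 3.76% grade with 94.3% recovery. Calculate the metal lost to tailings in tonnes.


Total metal in feed:
= 5690 * 3.76 / 100 = 213.944 tonnes
Metal recovered:
= 213.944 * 94.3 / 100 = 201.749192 tonnes
Metal lost to tailings:
= 213.944 - 201.749192
= 12.1948 tonnes

12.1948 tonnes


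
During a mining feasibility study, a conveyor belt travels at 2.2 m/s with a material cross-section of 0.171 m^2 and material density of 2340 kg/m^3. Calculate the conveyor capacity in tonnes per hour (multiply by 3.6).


Volumetric flow = speed * area
= 2.2 * 0.171 = 0.3762 m^3/s
Mass flow = volumetric * density
= 0.3762 * 2340 = 880.308 kg/s
Convert to t/h: multiply by 3.6
Capacity = 880.308 * 3.6
= 3169.1088 t/h

3169.1088 t/h


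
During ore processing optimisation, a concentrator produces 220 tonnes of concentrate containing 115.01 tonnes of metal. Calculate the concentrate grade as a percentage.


52.2773%

Grade = (metal in concentrate / concentrate mass) * 100
= (115.01 / 220) * 100
= 0.5227727273 * 100
= 52.2773%


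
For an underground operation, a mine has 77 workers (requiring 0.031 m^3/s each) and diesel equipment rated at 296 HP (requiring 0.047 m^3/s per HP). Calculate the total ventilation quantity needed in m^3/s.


Airflow for workers:
Q_people = 77 * 0.031 = 2.387 m^3/s
Airflow for diesel equipment:
Q_diesel = 296 * 0.047 = 13.912 m^3/s
Total ventilation:
Q_total = 2.387 + 13.912
= 16.299 m^3/s

16.299 m^3/s


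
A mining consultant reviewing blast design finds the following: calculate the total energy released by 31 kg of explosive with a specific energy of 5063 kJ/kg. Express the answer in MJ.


Energy = mass * specific_energy / 1000
= 31 * 5063 / 1000
= 156953 / 1000
= 156.953 MJ

156.953 MJ


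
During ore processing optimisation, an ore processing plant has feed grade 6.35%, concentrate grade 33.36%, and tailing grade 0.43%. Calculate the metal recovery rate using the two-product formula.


Using the two-product formula:
R = 100 * c * (f - t) / (f * (c - t))
Numerator = 100 * 33.36 * (6.35 - 0.43)
= 100 * 33.36 * 5.92
= 19749.12
Denominator = 6.35 * (33.36 - 0.43)
= 6.35 * 32.93
= 209.1055
R = 19749.12 / 209.1055
= 94.4457%

94.4457%


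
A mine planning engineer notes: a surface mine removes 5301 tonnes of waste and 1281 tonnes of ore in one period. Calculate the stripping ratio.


4.1382

Stripping ratio = waste tonnage / ore tonnage
= 5301 / 1281
= 4.1382


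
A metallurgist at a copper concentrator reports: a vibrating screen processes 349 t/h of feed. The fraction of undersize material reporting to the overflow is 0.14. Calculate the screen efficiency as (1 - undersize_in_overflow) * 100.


86.0%

Screen efficiency = (1 - fraction of undersize in overflow) * 100
= (1 - 0.14) * 100
= 0.86 * 100
= 86.0%


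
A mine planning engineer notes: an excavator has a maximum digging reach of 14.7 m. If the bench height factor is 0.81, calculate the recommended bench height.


11.907 m

Bench height = reach * factor
= 14.7 * 0.81
= 11.907 m


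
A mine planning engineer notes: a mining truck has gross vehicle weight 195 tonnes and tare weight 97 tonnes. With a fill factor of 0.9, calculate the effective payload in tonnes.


88.2 tonnes

Maximum payload = gross - tare
= 195 - 97 = 98 tonnes
Effective payload = max payload * fill factor
= 98 * 0.9
= 88.2 tonnes


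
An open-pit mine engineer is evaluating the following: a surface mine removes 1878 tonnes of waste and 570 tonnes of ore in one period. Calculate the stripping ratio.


Stripping ratio = waste tonnage / ore tonnage
= 1878 / 570
= 3.2947

3.2947


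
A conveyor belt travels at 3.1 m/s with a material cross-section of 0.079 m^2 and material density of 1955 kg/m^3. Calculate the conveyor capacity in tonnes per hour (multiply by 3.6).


1723.6062 t/h

Volumetric flow = speed * area
= 3.1 * 0.079 = 0.2449 m^3/s
Mass flow = volumetric * density
= 0.2449 * 1955 = 478.7795 kg/s
Convert to t/h: multiply by 3.6
Capacity = 478.7795 * 3.6
= 1723.6062 t/h


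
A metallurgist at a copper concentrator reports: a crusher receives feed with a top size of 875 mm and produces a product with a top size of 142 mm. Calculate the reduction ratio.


6.162

Reduction ratio = feed size / product size
= 875 / 142
= 6.162


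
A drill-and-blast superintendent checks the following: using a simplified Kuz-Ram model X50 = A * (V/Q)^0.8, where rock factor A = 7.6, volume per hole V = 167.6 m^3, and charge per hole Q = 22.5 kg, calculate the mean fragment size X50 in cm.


37.8867 cm

Compute V/Q:
V/Q = 167.6 / 22.5 = 7.448888889
Raise to the power 0.8:
(V/Q)^0.8 = 7.448888889^0.8 = 4.985092222
Multiply by A:
X50 = 7.6 * 4.985092222
= 37.8867 cm


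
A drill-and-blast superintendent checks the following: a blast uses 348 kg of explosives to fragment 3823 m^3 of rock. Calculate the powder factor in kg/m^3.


0.091 kg/m^3

Powder factor = explosive mass / rock volume
= 348 / 3823
= 0.091 kg/m^3


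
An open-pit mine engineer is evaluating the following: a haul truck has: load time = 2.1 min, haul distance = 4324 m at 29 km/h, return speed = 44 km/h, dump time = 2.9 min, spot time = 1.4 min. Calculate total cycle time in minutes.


21.2426 min

Convert haul speed to m/min: 29 * 1000/60 = 483.3333333 m/min
Haul time = 4324 / 483.3333333 = 8.946206897 min
Convert return speed to m/min: 44 * 1000/60 = 733.3333333 m/min
Return time = 4324 / 733.3333333 = 5.896363636 min
Total cycle time:
= 2.1 + 8.946206897 + 2.9 + 5.896363636 + 1.4
= 21.2426 min


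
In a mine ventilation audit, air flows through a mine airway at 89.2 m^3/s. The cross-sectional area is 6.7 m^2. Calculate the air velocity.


Velocity = flow rate / cross-sectional area
= 89.2 / 6.7
= 13.3134 m/s

13.3134 m/s


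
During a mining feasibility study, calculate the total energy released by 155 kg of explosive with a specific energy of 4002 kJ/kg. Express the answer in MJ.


620.31 MJ

Energy = mass * specific_energy / 1000
= 155 * 4002 / 1000
= 620310 / 1000
= 620.31 MJ


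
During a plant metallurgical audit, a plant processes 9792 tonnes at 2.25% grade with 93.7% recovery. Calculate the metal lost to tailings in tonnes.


13.8802 tonnes

Total metal in feed:
= 9792 * 2.25 / 100 = 220.32 tonnes
Metal recovered:
= 220.32 * 93.7 / 100 = 206.43984 tonnes
Metal lost to tailings:
= 220.32 - 206.43984
= 13.8802 tonnes


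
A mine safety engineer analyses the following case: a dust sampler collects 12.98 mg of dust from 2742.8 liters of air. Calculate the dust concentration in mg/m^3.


4.7324 mg/m^3

Convert liters to m^3: 1 m^3 = 1000 L
Concentration = mass / volume * 1000
= 12.98 / 2742.8 * 1000
= 0.004732390258 * 1000
= 4.7324 mg/m^3


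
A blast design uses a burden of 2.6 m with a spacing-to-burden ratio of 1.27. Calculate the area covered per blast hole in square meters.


8.5852 m^2

First, find the spacing:
Spacing = burden * ratio = 2.6 * 1.27
= 3.302 m
Then, calculate the area:
Area = burden * spacing = 2.6 * 3.302
= 8.5852 m^2


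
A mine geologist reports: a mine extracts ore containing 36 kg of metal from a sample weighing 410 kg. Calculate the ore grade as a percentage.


8.7805%

Ore grade = (metal mass / ore mass) * 100
= (36 / 410) * 100
= 0.08780487805 * 100
= 8.7805%


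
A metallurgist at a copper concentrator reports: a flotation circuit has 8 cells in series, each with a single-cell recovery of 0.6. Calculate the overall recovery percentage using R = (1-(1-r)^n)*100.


Complement of single-cell recovery:
1 - r = 1 - 0.6 = 0.4
Raise to power n:
(1 - r)^8 = 0.4^8 = 0.00065536
Overall recovery:
R = (1 - 0.00065536) * 100
= 99.9345%

99.9345%


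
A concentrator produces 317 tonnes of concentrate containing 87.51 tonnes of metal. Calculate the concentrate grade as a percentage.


27.6057%

Grade = (metal in concentrate / concentrate mass) * 100
= (87.51 / 317) * 100
= 0.2760567823 * 100
= 27.6057%


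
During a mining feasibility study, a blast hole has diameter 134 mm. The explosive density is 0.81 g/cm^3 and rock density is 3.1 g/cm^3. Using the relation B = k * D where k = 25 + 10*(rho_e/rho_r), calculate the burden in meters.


3.7001 m

First, compute k:
rho_e / rho_r = 0.81 / 3.1 = 0.2612903226
k = 25 + 10 * 0.2612903226 = 27.61290323
Then, compute burden:
B = k * D / 1000 = 27.61290323 * 134 / 1000
= 3700.129032 / 1000
= 3.7001 m


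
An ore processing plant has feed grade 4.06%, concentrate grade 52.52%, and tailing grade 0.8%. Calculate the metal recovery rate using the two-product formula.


81.5376%

Using the two-product formula:
R = 100 * c * (f - t) / (f * (c - t))
Numerator = 100 * 52.52 * (4.06 - 0.8)
= 100 * 52.52 * 3.26
= 17121.52
Denominator = 4.06 * (52.52 - 0.8)
= 4.06 * 51.72
= 209.9832
R = 17121.52 / 209.9832
= 81.5376%


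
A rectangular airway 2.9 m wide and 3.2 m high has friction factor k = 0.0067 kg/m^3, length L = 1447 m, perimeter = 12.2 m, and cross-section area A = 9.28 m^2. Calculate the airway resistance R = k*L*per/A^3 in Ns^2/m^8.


0.148 Ns^2/m^8

Compute the numerator:
k * L * per = 0.0067 * 1447 * 12.2
= 118.27778
Compute the denominator:
A^3 = 9.28^3 = 799.178752
Resistance:
R = 118.27778 / 799.178752
= 0.148 Ns^2/m^8


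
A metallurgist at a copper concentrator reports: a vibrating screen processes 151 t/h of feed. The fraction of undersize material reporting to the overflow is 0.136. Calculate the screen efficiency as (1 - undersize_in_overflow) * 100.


86.4%

Screen efficiency = (1 - fraction of undersize in overflow) * 100
= (1 - 0.136) * 100
= 0.864 * 100
= 86.4%


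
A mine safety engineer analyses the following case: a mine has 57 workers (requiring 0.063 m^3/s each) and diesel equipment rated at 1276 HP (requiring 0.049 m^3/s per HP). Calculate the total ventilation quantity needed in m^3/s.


Airflow for workers:
Q_people = 57 * 0.063 = 3.591 m^3/s
Airflow for diesel equipment:
Q_diesel = 1276 * 0.049 = 62.524 m^3/s
Total ventilation:
Q_total = 3.591 + 62.524
= 66.115 m^3/s

66.115 m^3/s


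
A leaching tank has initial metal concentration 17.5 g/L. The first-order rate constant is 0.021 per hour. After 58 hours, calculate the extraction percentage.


70.4179%

Compute the exponent:
-k * t = -0.021 * 58 = -1.218
Remaining concentration:
C = 17.5 * exp(-1.218)
= 17.5 * 0.2958212181
= 5.176871317 g/L
Extracted = 17.5 - 5.176871317 = 12.32312868 g/L
Extraction % = 12.32312868 / 17.5 * 100
= 70.4179%


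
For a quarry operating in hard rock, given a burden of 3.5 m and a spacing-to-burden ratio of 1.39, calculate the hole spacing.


Spacing = burden * ratio
= 3.5 * 1.39
= 4.865 m

4.865 m


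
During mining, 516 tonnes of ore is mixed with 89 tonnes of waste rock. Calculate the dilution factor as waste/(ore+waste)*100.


14.7107%

Total material = ore + waste
= 516 + 89 = 605 tonnes
Dilution = waste / total * 100
= 89 / 605 * 100
= 0.147107438 * 100
= 14.7107%


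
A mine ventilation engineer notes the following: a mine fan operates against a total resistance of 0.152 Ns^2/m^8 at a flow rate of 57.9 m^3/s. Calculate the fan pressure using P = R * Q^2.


Compute Q^2:
Q^2 = 57.9^2 = 3352.41
Compute pressure:
P = R * Q^2 = 0.152 * 3352.41
= 509.5663 Pa

509.5663 Pa


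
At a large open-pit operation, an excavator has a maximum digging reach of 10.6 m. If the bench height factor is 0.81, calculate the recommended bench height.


8.586 m

Bench height = reach * factor
= 10.6 * 0.81
= 8.586 m


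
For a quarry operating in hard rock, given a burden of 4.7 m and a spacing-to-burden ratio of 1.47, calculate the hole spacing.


Spacing = burden * ratio
= 4.7 * 1.47
= 6.909 m

6.909 m


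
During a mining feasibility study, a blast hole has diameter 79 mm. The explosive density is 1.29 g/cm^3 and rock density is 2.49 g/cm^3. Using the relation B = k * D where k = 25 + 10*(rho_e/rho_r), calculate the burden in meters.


2.3843 m

First, compute k:
rho_e / rho_r = 1.29 / 2.49 = 0.5180722892
k = 25 + 10 * 0.5180722892 = 30.18072289
Then, compute burden:
B = k * D / 1000 = 30.18072289 * 79 / 1000
= 2384.277108 / 1000
= 2.3843 m


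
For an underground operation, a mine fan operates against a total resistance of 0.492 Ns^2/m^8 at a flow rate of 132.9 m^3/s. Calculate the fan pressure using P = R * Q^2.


Compute Q^2:
Q^2 = 132.9^2 = 17662.41
Compute pressure:
P = R * Q^2 = 0.492 * 17662.41
= 8689.9057 Pa

8689.9057 Pa


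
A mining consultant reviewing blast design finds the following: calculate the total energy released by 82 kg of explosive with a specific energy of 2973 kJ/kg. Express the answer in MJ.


243.786 MJ

Energy = mass * specific_energy / 1000
= 82 * 2973 / 1000
= 243786 / 1000
= 243.786 MJ


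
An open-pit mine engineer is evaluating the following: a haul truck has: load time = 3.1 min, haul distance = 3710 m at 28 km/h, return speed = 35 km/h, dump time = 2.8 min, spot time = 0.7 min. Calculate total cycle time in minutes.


Convert haul speed to m/min: 28 * 1000/60 = 466.6666667 m/min
Haul time = 3710 / 466.6666667 = 7.95 min
Convert return speed to m/min: 35 * 1000/60 = 583.3333333 m/min
Return time = 3710 / 583.3333333 = 6.36 min
Total cycle time:
= 3.1 + 7.95 + 2.8 + 6.36 + 0.7
= 20.91 min

20.91 min


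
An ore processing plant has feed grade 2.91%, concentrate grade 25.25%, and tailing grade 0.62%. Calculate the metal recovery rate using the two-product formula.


80.6751%

Using the two-product formula:
R = 100 * c * (f - t) / (f * (c - t))
Numerator = 100 * 25.25 * (2.91 - 0.62)
= 100 * 25.25 * 2.29
= 5782.25
Denominator = 2.91 * (25.25 - 0.62)
= 2.91 * 24.63
= 71.6733
R = 5782.25 / 71.6733
= 80.6751%


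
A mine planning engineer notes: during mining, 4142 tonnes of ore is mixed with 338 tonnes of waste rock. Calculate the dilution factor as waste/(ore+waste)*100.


Total material = ore + waste
= 4142 + 338 = 4480 tonnes
Dilution = waste / total * 100
= 338 / 4480 * 100
= 0.07544642857 * 100
= 7.5446%

7.5446%


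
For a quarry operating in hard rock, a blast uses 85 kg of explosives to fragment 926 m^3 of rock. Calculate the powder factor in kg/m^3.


0.0918 kg/m^3

Powder factor = explosive mass / rock volume
= 85 / 926
= 0.0918 kg/m^3


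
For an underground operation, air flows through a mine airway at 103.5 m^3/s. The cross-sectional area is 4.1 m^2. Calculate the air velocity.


25.2439 m/s

Velocity = flow rate / cross-sectional area
= 103.5 / 4.1
= 25.2439 m/s


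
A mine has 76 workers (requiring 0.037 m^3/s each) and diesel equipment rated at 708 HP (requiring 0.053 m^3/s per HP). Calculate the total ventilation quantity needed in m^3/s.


Airflow for workers:
Q_people = 76 * 0.037 = 2.812 m^3/s
Airflow for diesel equipment:
Q_diesel = 708 * 0.053 = 37.524 m^3/s
Total ventilation:
Q_total = 2.812 + 37.524
= 40.336 m^3/s

40.336 m^3/s


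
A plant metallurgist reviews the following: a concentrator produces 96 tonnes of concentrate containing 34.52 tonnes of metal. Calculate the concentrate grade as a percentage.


35.9583%

Grade = (metal in concentrate / concentrate mass) * 100
= (34.52 / 96) * 100
= 0.3595833333 * 100
= 35.9583%


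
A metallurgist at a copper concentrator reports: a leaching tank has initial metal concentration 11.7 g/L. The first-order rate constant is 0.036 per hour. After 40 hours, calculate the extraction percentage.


76.3072%

Compute the exponent:
-k * t = -0.036 * 40 = -1.44
Remaining concentration:
C = 11.7 * exp(-1.44)
= 11.7 * 0.2369277587
= 2.772054777 g/L
Extracted = 11.7 - 2.772054777 = 8.927945223 g/L
Extraction % = 8.927945223 / 11.7 * 100
= 76.3072%


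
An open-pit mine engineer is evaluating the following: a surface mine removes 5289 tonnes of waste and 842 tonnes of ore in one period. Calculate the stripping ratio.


6.2815

Stripping ratio = waste tonnage / ore tonnage
= 5289 / 842
= 6.2815


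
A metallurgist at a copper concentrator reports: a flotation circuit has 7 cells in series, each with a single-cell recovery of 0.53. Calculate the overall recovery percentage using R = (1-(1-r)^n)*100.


99.4934%

Complement of single-cell recovery:
1 - r = 1 - 0.53 = 0.47
Raise to power n:
(1 - r)^7 = 0.47^7 = 0.005066231205
Overall recovery:
R = (1 - 0.005066231205) * 100
= 99.4934%


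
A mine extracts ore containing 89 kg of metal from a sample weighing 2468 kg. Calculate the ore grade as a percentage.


Ore grade = (metal mass / ore mass) * 100
= (89 / 2468) * 100
= 0.03606158833 * 100
= 3.6062%

3.6062%


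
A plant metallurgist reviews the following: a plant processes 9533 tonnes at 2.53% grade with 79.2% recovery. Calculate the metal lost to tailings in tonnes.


50.1665 tonnes

Total metal in feed:
= 9533 * 2.53 / 100 = 241.1849 tonnes
Metal recovered:
= 241.1849 * 79.2 / 100 = 191.0184408 tonnes
Metal lost to tailings:
= 241.1849 - 191.0184408
= 50.1665 tonnes


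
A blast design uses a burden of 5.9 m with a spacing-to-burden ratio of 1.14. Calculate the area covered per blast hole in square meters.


First, find the spacing:
Spacing = burden * ratio = 5.9 * 1.14
= 6.726 m
Then, calculate the area:
Area = burden * spacing = 5.9 * 6.726
= 39.6834 m^2

39.6834 m^2


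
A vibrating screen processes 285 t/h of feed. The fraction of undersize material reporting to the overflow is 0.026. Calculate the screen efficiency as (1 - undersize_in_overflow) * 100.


Screen efficiency = (1 - fraction of undersize in overflow) * 100
= (1 - 0.026) * 100
= 0.974 * 100
= 97.4%

97.4%


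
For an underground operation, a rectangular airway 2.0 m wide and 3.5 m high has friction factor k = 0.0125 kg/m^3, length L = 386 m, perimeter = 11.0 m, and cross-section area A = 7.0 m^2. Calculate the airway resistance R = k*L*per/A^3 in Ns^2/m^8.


Compute the numerator:
k * L * per = 0.0125 * 386 * 11.0
= 53.075
Compute the denominator:
A^3 = 7.0^3 = 343
Resistance:
R = 53.075 / 343
= 0.1547 Ns^2/m^8

0.1547 Ns^2/m^8


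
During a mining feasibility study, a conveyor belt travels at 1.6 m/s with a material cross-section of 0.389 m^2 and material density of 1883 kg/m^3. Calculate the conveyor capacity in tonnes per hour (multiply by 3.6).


4219.1251 t/h

Volumetric flow = speed * area
= 1.6 * 0.389 = 0.6224 m^3/s
Mass flow = volumetric * density
= 0.6224 * 1883 = 1171.9792 kg/s
Convert to t/h: multiply by 3.6
Capacity = 1171.9792 * 3.6
= 4219.1251 t/h


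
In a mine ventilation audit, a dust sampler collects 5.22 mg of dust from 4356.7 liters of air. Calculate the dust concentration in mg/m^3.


1.1982 mg/m^3

Convert liters to m^3: 1 m^3 = 1000 L
Concentration = mass / volume * 1000
= 5.22 / 4356.7 * 1000
= 0.001198154567 * 1000
= 1.1982 mg/m^3


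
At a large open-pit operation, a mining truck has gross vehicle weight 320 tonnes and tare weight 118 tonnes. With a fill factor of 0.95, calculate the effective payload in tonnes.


191.9 tonnes

Maximum payload = gross - tare
= 320 - 118 = 202 tonnes
Effective payload = max payload * fill factor
= 202 * 0.95
= 191.9 tonnes


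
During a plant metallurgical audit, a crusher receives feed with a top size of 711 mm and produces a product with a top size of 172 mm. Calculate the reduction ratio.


Reduction ratio = feed size / product size
= 711 / 172
= 4.1337

4.1337


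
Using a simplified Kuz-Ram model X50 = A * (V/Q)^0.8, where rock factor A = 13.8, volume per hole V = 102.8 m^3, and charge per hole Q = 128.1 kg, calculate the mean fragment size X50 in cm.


11.5727 cm

Compute V/Q:
V/Q = 102.8 / 128.1 = 0.8024980484
Raise to the power 0.8:
(V/Q)^0.8 = 0.8024980484^0.8 = 0.838600637
Multiply by A:
X50 = 13.8 * 0.838600637
= 11.5727 cm


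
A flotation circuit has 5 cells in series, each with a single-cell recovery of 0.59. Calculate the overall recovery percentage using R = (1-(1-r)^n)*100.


98.8414%

Complement of single-cell recovery:
1 - r = 1 - 0.59 = 0.41
Raise to power n:
(1 - r)^5 = 0.41^5 = 0.0115856201
Overall recovery:
R = (1 - 0.0115856201) * 100
= 98.8414%


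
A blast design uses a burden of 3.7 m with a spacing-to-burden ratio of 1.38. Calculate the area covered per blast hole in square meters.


First, find the spacing:
Spacing = burden * ratio = 3.7 * 1.38
= 5.106 m
Then, calculate the area:
Area = burden * spacing = 3.7 * 5.106
= 18.8922 m^2

18.8922 m^2


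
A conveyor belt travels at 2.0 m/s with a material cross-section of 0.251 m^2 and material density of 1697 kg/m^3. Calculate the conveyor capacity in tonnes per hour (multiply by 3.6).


3066.8184 t/h

Volumetric flow = speed * area
= 2.0 * 0.251 = 0.502 m^3/s
Mass flow = volumetric * density
= 0.502 * 1697 = 851.894 kg/s
Convert to t/h: multiply by 3.6
Capacity = 851.894 * 3.6
= 3066.8184 t/h


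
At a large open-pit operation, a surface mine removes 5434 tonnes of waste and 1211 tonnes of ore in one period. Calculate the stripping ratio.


Stripping ratio = waste tonnage / ore tonnage
= 5434 / 1211
= 4.4872

4.4872


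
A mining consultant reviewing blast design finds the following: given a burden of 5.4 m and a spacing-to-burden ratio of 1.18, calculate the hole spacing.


Spacing = burden * ratio
= 5.4 * 1.18
= 6.372 m

6.372 m


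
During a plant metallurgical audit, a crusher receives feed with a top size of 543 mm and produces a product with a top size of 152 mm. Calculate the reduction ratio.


3.5724

Reduction ratio = feed size / product size
= 543 / 152
= 3.5724


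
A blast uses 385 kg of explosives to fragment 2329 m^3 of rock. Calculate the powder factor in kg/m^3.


0.1653 kg/m^3

Powder factor = explosive mass / rock volume
= 385 / 2329
= 0.1653 kg/m^3


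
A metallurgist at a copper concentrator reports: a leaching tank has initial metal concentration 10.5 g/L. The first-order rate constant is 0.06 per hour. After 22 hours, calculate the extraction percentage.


73.2865%

Compute the exponent:
-k * t = -0.06 * 22 = -1.32
Remaining concentration:
C = 10.5 * exp(-1.32)
= 10.5 * 0.267135302
= 2.804920671 g/L
Extracted = 10.5 - 2.804920671 = 7.695079329 g/L
Extraction % = 7.695079329 / 10.5 * 100
= 73.2865%


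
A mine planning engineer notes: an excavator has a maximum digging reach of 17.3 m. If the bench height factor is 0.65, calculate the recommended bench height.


Bench height = reach * factor
= 17.3 * 0.65
= 11.245 m

11.245 m


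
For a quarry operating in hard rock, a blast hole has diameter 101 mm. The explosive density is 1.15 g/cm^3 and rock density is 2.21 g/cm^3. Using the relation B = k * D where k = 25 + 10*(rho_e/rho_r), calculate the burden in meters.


3.0506 m

First, compute k:
rho_e / rho_r = 1.15 / 2.21 = 0.520361991
k = 25 + 10 * 0.520361991 = 30.20361991
Then, compute burden:
B = k * D / 1000 = 30.20361991 * 101 / 1000
= 3050.565611 / 1000
= 3.0506 m


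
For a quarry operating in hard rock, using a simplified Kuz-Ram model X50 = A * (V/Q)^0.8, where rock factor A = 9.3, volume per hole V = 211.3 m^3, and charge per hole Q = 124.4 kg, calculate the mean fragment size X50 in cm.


14.2084 cm

Compute V/Q:
V/Q = 211.3 / 124.4 = 1.698553055
Raise to the power 0.8:
(V/Q)^0.8 = 1.698553055^0.8 = 1.527788699
Multiply by A:
X50 = 9.3 * 1.527788699
= 14.2084 cm


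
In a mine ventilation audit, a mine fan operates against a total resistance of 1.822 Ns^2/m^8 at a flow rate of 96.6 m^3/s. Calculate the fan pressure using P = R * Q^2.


17002.1023 Pa

Compute Q^2:
Q^2 = 96.6^2 = 9331.56
Compute pressure:
P = R * Q^2 = 1.822 * 9331.56
= 17002.1023 Pa


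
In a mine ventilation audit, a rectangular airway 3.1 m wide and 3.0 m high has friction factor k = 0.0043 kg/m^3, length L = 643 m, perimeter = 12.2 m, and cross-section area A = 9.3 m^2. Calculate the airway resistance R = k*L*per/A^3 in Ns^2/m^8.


0.0419 Ns^2/m^8

Compute the numerator:
k * L * per = 0.0043 * 643 * 12.2
= 33.73178
Compute the denominator:
A^3 = 9.3^3 = 804.357
Resistance:
R = 33.73178 / 804.357
= 0.0419 Ns^2/m^8


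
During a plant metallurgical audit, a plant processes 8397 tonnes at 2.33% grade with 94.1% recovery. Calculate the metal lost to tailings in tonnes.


Total metal in feed:
= 8397 * 2.33 / 100 = 195.6501 tonnes
Metal recovered:
= 195.6501 * 94.1 / 100 = 184.1067441 tonnes
Metal lost to tailings:
= 195.6501 - 184.1067441
= 11.5434 tonnes

11.5434 tonnes


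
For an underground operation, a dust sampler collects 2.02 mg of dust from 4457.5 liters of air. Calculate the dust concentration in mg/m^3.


0.4532 mg/m^3

Convert liters to m^3: 1 m^3 = 1000 L
Concentration = mass / volume * 1000
= 2.02 / 4457.5 * 1000
= 0.0004531688166 * 1000
= 0.4532 mg/m^3


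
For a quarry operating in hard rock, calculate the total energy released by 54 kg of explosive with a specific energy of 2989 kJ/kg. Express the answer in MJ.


Energy = mass * specific_energy / 1000
= 54 * 2989 / 1000
= 161406 / 1000
= 161.406 MJ

161.406 MJ


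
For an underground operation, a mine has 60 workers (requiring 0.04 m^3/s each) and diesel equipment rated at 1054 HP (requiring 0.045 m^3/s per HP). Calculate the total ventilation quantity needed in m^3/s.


Airflow for workers:
Q_people = 60 * 0.04 = 2.4 m^3/s
Airflow for diesel equipment:
Q_diesel = 1054 * 0.045 = 47.43 m^3/s
Total ventilation:
Q_total = 2.4 + 47.43
= 49.83 m^3/s

49.83 m^3/s


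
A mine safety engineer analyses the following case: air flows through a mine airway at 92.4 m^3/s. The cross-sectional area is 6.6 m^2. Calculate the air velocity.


14.0 m/s

Velocity = flow rate / cross-sectional area
= 92.4 / 6.6
= 14.0 m/s


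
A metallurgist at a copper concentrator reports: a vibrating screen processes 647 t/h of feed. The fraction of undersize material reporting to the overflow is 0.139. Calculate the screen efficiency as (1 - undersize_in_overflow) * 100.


86.1%

Screen efficiency = (1 - fraction of undersize in overflow) * 100
= (1 - 0.139) * 100
= 0.861 * 100
= 86.1%


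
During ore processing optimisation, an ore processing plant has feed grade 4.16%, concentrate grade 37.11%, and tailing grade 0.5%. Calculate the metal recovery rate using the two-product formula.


Using the two-product formula:
R = 100 * c * (f - t) / (f * (c - t))
Numerator = 100 * 37.11 * (4.16 - 0.5)
= 100 * 37.11 * 3.66
= 13582.26
Denominator = 4.16 * (37.11 - 0.5)
= 4.16 * 36.61
= 152.2976
R = 13582.26 / 152.2976
= 89.1824%

89.1824%


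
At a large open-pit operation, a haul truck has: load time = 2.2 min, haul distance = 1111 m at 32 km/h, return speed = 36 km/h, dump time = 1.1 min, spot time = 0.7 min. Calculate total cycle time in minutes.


Convert haul speed to m/min: 32 * 1000/60 = 533.3333333 m/min
Haul time = 1111 / 533.3333333 = 2.083125 min
Convert return speed to m/min: 36 * 1000/60 = 600 m/min
Return time = 1111 / 600 = 1.851666667 min
Total cycle time:
= 2.2 + 2.083125 + 1.1 + 1.851666667 + 0.7
= 7.9348 min

7.9348 min


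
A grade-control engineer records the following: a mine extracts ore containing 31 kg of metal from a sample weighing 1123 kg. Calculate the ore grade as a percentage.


2.7605%

Ore grade = (metal mass / ore mass) * 100
= (31 / 1123) * 100
= 0.02760463045 * 100
= 2.7605%


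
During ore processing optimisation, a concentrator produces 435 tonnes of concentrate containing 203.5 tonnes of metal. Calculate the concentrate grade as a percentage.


46.7816%

Grade = (metal in concentrate / concentrate mass) * 100
= (203.5 / 435) * 100
= 0.467816092 * 100
= 46.7816%


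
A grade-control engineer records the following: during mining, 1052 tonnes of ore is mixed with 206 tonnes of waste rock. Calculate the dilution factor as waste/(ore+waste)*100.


16.3752%

Total material = ore + waste
= 1052 + 206 = 1258 tonnes
Dilution = waste / total * 100
= 206 / 1258 * 100
= 0.1637519873 * 100
= 16.3752%


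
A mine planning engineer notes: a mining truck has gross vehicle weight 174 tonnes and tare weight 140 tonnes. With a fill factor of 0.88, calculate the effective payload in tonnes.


29.92 tonnes

Maximum payload = gross - tare
= 174 - 140 = 34 tonnes
Effective payload = max payload * fill factor
= 34 * 0.88
= 29.92 tonnes
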